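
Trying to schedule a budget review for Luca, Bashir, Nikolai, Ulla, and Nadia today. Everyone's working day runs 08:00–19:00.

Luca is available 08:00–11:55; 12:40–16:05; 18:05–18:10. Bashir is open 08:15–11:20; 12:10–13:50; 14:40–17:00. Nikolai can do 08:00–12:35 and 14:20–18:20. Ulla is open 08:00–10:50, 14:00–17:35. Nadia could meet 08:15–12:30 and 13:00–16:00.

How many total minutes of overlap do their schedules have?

235

Luca ∩ Bashir: 08:15-11:20, 12:40-13:50, 14:40-16:05.
Luca ∩ Bashir ∩ Nikolai: 08:15-11:20, 14:40-16:05.
Luca ∩ Bashir ∩ Nikolai ∩ Ulla: 08:15-10:50, 14:40-16:05.
Luca ∩ Bashir ∩ Nikolai ∩ Ulla ∩ Nadia: 08:15-10:50, 14:40-16:00.
So the common availability across everyone is 08:15-10:50, 14:40-16:00.
Summing the common windows: 155 + 80 = 235 minutes.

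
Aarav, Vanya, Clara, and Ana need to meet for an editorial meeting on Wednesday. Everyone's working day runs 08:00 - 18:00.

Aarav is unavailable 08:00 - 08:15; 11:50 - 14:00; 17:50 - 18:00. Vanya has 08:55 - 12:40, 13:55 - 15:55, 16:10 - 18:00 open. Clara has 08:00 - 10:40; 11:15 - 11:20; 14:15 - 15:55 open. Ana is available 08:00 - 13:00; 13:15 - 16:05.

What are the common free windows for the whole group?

08:55-10:40, 11:15-11:20, 14:15-15:55

Aarav free: 08:15-11:50, 14:00-17:50 (invert busy blocks within the working day).
Vanya free: 08:55-12:40, 13:55-15:55, 16:10-18:00.
Clara free: 08:00-10:40, 11:15-11:20, 14:15-15:55.
Ana free: 08:00-13:00, 13:15-16:05.
Aarav ∩ Vanya: 08:55-11:50, 14:00-15:55, 16:10-17:50.
Aarav ∩ Vanya ∩ Clara: 08:55-10:40, 11:15-11:20, 14:15-15:55.
Aarav ∩ Vanya ∩ Clara ∩ Ana: 08:55-10:40, 11:15-11:20, 14:15-15:55.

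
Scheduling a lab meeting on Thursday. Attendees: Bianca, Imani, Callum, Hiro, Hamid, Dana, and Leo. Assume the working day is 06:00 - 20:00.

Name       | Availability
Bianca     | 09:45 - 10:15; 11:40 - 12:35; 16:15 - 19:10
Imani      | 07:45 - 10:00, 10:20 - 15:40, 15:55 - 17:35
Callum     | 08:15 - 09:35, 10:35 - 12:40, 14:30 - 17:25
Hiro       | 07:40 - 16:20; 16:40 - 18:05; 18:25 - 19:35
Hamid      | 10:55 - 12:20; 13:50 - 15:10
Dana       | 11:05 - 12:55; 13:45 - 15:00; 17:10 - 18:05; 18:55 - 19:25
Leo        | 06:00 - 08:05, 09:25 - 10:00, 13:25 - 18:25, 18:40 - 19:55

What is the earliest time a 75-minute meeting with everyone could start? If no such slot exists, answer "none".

none

Bianca ∩ Imani: 09:45-10:00, 11:40-12:35, 16:15-17:35.
Bianca ∩ Imani ∩ Callum: 11:40-12:35, 16:15-17:25.
Bianca ∩ Imani ∩ Callum ∩ Hiro: 11:40-12:35, 16:15-16:20, 16:40-17:25.
Bianca ∩ Imani ∩ Callum ∩ Hiro ∩ Hamid: 11:40-12:20.
Bianca ∩ Imani ∩ Callum ∩ Hiro ∩ Hamid ∩ Dana: 11:40-12:20.
Bianca ∩ Imani ∩ Callum ∩ Hiro ∩ Hamid ∩ Dana ∩ Leo: ∅.
There is no time when everyone is free.
No common window is at least 75 minutes long.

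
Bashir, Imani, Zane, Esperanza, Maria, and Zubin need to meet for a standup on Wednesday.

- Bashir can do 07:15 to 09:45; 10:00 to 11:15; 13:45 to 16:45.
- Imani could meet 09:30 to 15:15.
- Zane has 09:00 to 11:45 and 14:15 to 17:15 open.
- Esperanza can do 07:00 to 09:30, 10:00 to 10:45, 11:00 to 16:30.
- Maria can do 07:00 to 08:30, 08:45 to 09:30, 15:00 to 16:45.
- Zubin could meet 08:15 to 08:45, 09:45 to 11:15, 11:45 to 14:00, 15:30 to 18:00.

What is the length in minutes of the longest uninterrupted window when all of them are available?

0

Bashir ∩ Imani: 09:30-09:45, 10:00-11:15, 13:45-15:15.
Bashir ∩ Imani ∩ Zane: 09:30-09:45, 10:00-11:15, 14:15-15:15.
Bashir ∩ Imani ∩ Zane ∩ Esperanza: 10:00-10:45, 11:00-11:15, 14:15-15:15.
Bashir ∩ Imani ∩ Zane ∩ Esperanza ∩ Maria: 15:00-15:15.
Bashir ∩ Imani ∩ Zane ∩ Esperanza ∩ Maria ∩ Zubin: ∅.
There is no time when everyone is free.
No common window exists, so the longest block is 0 minutes.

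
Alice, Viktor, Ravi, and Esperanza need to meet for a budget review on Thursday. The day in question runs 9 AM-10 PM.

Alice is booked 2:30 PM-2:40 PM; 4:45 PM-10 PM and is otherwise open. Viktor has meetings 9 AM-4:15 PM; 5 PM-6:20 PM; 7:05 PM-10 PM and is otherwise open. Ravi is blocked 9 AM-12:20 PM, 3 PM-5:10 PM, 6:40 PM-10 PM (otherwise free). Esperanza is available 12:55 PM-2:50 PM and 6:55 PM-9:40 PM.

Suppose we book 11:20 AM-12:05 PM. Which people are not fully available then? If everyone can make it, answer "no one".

Esperanza, Ravi, Viktor

Alice free: 09:00-14:30, 14:40-16:45 (invert busy blocks within the working day).
Viktor free: 16:15-17:00, 18:20-19:05 (invert busy blocks within the working day).
Ravi free: 12:20-15:00, 17:10-18:40 (invert busy blocks within the working day).
Esperanza free: 12:55-14:50, 18:55-21:40.
Alice: free for 11:20-12:05. Viktor: not fully free for 11:20-12:05. Ravi: not fully free for 11:20-12:05. Esperanza: not fully free for 11:20-12:05.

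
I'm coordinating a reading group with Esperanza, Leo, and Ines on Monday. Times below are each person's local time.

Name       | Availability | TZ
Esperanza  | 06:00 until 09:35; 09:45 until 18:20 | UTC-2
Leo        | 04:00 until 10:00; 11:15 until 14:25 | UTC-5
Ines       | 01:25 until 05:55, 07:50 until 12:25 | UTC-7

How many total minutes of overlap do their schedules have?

Esperanza in UTC: 08:00-11:35, 11:45-20:20 (add 2h to convert from UTC-2).
Leo in UTC: 09:00-15:00, 16:15-19:25 (add 5h to convert from UTC-5).
Ines in UTC: 08:25-12:55, 14:50-19:25 (add 7h to convert from UTC-7).
Esperanza ∩ Leo: 09:00-11:35, 11:45-15:00, 16:15-19:25.
Esperanza ∩ Leo ∩ Ines: 09:00-11:35, 11:45-12:55, 14:50-15:00, 16:15-19:25.
Summing the common windows: 155 + 70 + 10 + 190 = 425 minutes.

425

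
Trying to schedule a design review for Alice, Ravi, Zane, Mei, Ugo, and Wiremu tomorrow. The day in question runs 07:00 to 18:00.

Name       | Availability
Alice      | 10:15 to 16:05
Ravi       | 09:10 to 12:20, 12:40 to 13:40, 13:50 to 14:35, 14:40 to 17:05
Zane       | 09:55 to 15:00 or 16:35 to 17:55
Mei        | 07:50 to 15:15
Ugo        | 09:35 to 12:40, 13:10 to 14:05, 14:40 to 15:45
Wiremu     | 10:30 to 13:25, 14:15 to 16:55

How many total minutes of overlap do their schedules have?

145

Alice ∩ Ravi: 10:15-12:20, 12:40-13:40, 13:50-14:35, 14:40-16:05.
Alice ∩ Ravi ∩ Zane: 10:15-12:20, 12:40-13:40, 13:50-14:35, 14:40-15:00.
Alice ∩ Ravi ∩ Zane ∩ Mei: 10:15-12:20, 12:40-13:40, 13:50-14:35, 14:40-15:00.
Alice ∩ Ravi ∩ Zane ∩ Mei ∩ Ugo: 10:15-12:20, 13:10-13:40, 13:50-14:05, 14:40-15:00.
Alice ∩ Ravi ∩ Zane ∩ Mei ∩ Ugo ∩ Wiremu: 10:30-12:20, 13:10-13:25, 14:40-15:00.
Those are the intersection windows.
Summing the common windows: 110 + 15 + 20 = 145 minutes.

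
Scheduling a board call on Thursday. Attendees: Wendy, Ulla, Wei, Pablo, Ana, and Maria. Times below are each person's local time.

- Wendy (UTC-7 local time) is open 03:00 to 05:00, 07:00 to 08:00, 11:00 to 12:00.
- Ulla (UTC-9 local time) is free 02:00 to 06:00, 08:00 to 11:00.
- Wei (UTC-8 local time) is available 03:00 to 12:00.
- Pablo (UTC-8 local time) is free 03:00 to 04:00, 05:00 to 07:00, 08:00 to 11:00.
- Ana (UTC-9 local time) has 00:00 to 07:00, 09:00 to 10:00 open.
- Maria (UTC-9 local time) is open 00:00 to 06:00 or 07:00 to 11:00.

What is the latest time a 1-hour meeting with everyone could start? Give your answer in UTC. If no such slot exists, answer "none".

Wendy in UTC: 10:00-12:00, 14:00-15:00, 18:00-19:00 (add 7h to convert from UTC-7).
Ulla in UTC: 11:00-15:00, 17:00-20:00 (add 9h to convert from UTC-9).
Wei in UTC: 11:00-20:00 (add 8h to convert from UTC-8).
Pablo in UTC: 11:00-12:00, 13:00-15:00, 16:00-19:00 (add 8h to convert from UTC-8).
Ana in UTC: 09:00-16:00, 18:00-19:00 (add 9h to convert from UTC-9).
Maria in UTC: 09:00-15:00, 16:00-20:00 (add 9h to convert from UTC-9).
Wendy ∩ Ulla: 11:00-12:00, 14:00-15:00, 18:00-19:00.
Wendy ∩ Ulla ∩ Wei: 11:00-12:00, 14:00-15:00, 18:00-19:00.
Wendy ∩ Ulla ∩ Wei ∩ Pablo: 11:00-12:00, 14:00-15:00, 18:00-19:00.
Wendy ∩ Ulla ∩ Wei ∩ Pablo ∩ Ana: 11:00-12:00, 14:00-15:00, 18:00-19:00.
Wendy ∩ Ulla ∩ Wei ∩ Pablo ∩ Ana ∩ Maria: 11:00-12:00, 14:00-15:00, 18:00-19:00.
The last common window of at least 60 minutes is 18:00-19:00; a 60-minute meeting can start as late as 18:00 and still end by 19:00.

18:00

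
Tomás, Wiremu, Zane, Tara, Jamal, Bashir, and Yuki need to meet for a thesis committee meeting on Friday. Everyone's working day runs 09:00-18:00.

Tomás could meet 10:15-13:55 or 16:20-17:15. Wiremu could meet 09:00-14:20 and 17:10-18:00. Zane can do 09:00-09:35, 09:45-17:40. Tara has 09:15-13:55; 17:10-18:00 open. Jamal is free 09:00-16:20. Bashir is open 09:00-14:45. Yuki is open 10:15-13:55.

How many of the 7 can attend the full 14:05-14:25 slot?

Zane, Jamal, and Bashir can make the full 14:05-14:25 slot — that's 3.

3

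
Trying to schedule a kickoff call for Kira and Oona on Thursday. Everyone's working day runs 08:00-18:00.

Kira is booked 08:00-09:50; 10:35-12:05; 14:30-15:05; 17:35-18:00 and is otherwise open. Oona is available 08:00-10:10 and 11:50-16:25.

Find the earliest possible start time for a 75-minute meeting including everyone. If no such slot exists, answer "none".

Kira free: 09:50-10:35, 12:05-14:30, 15:05-17:35 (invert busy blocks within the working day).
Oona free: 08:00-10:10, 11:50-16:25.
Kira ∩ Oona: 09:50-10:10, 12:05-14:30, 15:05-16:25.
So the common availability across everyone is 09:50-10:10, 12:05-14:30, 15:05-16:25.
The first common window of at least 75 minutes is 12:05-14:30, so the earliest start is 12:05.

12:05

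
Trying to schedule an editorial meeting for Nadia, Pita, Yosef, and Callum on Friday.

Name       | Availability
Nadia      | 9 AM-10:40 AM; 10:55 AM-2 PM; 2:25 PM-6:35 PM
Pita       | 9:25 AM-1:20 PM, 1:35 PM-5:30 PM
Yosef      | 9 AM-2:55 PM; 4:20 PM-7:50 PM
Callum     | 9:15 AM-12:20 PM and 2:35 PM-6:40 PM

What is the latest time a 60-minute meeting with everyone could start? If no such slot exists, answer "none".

Nadia ∩ Pita: 09:25-10:40, 10:55-13:20, 13:35-14:00, 14:25-17:30.
Nadia ∩ Pita ∩ Yosef: 09:25-10:40, 10:55-13:20, 13:35-14:00, 14:25-14:55, 16:20-17:30.
Nadia ∩ Pita ∩ Yosef ∩ Callum: 09:25-10:40, 10:55-12:20, 14:35-14:55, 16:20-17:30.
The last common window of at least 60 minutes is 16:20-17:30; a 60-minute meeting can start as late as 16:30 and still end by 17:30.

16:30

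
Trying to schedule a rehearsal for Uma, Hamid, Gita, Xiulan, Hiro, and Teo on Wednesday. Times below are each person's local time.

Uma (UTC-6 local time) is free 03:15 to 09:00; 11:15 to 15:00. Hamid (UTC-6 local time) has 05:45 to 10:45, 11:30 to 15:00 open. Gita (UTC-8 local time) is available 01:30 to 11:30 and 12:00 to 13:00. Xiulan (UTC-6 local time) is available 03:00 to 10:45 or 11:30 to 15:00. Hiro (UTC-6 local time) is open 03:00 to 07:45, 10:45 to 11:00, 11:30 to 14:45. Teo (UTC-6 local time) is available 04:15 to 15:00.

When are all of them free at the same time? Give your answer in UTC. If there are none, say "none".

Uma in UTC: 09:15-15:00, 17:15-21:00 (add 6h to convert from UTC-6).
Hamid in UTC: 11:45-16:45, 17:30-21:00 (add 6h to convert from UTC-6).
Gita in UTC: 09:30-19:30, 20:00-21:00 (add 8h to convert from UTC-8).
Xiulan in UTC: 09:00-16:45, 17:30-21:00 (add 6h to convert from UTC-6).
Hiro in UTC: 09:00-13:45, 16:45-17:00, 17:30-20:45 (add 6h to convert from UTC-6).
Teo in UTC: 10:15-21:00 (add 6h to convert from UTC-6).
Uma ∩ Hamid: 11:45-15:00, 17:30-21:00.
Uma ∩ Hamid ∩ Gita: 11:45-15:00, 17:30-19:30, 20:00-21:00.
Uma ∩ Hamid ∩ Gita ∩ Xiulan: 11:45-15:00, 17:30-19:30, 20:00-21:00.
Uma ∩ Hamid ∩ Gita ∩ Xiulan ∩ Hiro: 11:45-13:45, 17:30-19:30, 20:00-20:45.
Uma ∩ Hamid ∩ Gita ∩ Xiulan ∩ Hiro ∩ Teo: 11:45-13:45, 17:30-19:30, 20:00-20:45.
So the common availability across everyone is 11:45-13:45, 17:30-19:30, 20:00-20:45.

11:45-13:45, 17:30-19:30, 20:00-20:45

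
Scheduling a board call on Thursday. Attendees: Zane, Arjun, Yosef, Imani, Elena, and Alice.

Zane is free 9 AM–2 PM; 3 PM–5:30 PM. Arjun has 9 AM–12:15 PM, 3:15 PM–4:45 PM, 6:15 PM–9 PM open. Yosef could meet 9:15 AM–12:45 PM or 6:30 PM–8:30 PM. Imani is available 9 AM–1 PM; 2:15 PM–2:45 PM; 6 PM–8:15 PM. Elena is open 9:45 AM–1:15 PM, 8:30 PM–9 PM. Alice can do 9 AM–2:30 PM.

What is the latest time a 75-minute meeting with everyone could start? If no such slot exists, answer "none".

Zane ∩ Arjun: 09:00-12:15, 15:15-16:45.
Zane ∩ Arjun ∩ Yosef: 09:15-12:15.
Zane ∩ Arjun ∩ Yosef ∩ Imani: 09:15-12:15.
Zane ∩ Arjun ∩ Yosef ∩ Imani ∩ Elena: 09:45-12:15.
Zane ∩ Arjun ∩ Yosef ∩ Imani ∩ Elena ∩ Alice: 09:45-12:15.
The last common window of at least 75 minutes is 09:45-12:15; a 75-minute meeting can start as late as 11:00 and still end by 12:15.

11:00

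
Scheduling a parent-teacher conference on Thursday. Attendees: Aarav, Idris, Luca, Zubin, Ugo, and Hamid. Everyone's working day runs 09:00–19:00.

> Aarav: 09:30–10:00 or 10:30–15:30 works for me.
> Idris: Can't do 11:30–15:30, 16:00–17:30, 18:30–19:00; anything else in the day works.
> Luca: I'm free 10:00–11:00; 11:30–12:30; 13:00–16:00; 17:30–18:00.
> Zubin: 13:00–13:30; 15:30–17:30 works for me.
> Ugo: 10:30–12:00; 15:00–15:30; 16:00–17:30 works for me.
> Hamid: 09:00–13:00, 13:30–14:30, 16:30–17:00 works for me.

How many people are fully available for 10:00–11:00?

3

Aarav free: 09:30-10:00, 10:30-15:30.
Idris free: 09:00-11:30, 15:30-16:00, 17:30-18:30 (invert busy blocks within the working day).
Luca free: 10:00-11:00, 11:30-12:30, 13:00-16:00, 17:30-18:00.
Zubin free: 13:00-13:30, 15:30-17:30.
Ugo free: 10:30-12:00, 15:00-15:30, 16:00-17:30.
Hamid free: 09:00-13:00, 13:30-14:30, 16:30-17:00.
Idris, Luca, and Hamid can make the full 10:00-11:00 slot — that's 3.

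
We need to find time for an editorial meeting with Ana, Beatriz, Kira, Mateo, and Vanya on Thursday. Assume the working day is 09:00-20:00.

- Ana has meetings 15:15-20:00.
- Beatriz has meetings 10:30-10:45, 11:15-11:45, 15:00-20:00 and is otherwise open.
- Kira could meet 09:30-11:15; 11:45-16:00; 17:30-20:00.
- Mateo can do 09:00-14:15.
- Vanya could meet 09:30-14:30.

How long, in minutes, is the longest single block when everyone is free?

Ana free: 09:00-15:15 (invert busy blocks within the working day).
Beatriz free: 09:00-10:30, 10:45-11:15, 11:45-15:00 (invert busy blocks within the working day).
Kira free: 09:30-11:15, 11:45-16:00, 17:30-20:00.
Mateo free: 09:00-14:15.
Vanya free: 09:30-14:30.
Ana ∩ Beatriz: 09:00-10:30, 10:45-11:15, 11:45-15:00.
Ana ∩ Beatriz ∩ Kira: 09:30-10:30, 10:45-11:15, 11:45-15:00.
Ana ∩ Beatriz ∩ Kira ∩ Mateo: 09:30-10:30, 10:45-11:15, 11:45-14:15.
Ana ∩ Beatriz ∩ Kira ∩ Mateo ∩ Vanya: 09:30-10:30, 10:45-11:15, 11:45-14:15.
The longest is 11:45-14:15 at 150 minutes.

150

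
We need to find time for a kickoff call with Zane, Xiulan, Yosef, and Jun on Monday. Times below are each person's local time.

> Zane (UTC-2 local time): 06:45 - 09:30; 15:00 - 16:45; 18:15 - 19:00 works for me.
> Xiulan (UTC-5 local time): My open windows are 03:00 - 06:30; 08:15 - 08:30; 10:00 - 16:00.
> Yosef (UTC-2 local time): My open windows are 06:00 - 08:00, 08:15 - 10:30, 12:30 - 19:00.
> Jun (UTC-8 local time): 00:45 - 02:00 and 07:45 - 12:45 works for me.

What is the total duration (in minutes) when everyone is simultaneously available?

Zane in UTC: 08:45-11:30, 17:00-18:45, 20:15-21:00 (add 2h to convert from UTC-2).
Xiulan in UTC: 08:00-11:30, 13:15-13:30, 15:00-21:00 (add 5h to convert from UTC-5).
Yosef in UTC: 08:00-10:00, 10:15-12:30, 14:30-21:00 (add 2h to convert from UTC-2).
Jun in UTC: 08:45-10:00, 15:45-20:45 (add 8h to convert from UTC-8).
Zane ∩ Xiulan: 08:45-11:30, 17:00-18:45, 20:15-21:00.
Zane ∩ Xiulan ∩ Yosef: 08:45-10:00, 10:15-11:30, 17:00-18:45, 20:15-21:00.
Zane ∩ Xiulan ∩ Yosef ∩ Jun: 08:45-10:00, 17:00-18:45, 20:15-20:45.
Summing the common windows: 75 + 105 + 30 = 210 minutes.

210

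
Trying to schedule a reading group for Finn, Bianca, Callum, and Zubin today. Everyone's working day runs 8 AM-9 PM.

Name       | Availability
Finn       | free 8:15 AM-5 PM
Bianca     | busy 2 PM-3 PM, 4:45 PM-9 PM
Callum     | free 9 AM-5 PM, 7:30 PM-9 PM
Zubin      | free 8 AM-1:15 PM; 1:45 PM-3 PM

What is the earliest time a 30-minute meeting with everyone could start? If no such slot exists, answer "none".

09:00

Finn free: 08:15-17:00.
Bianca free: 08:00-14:00, 15:00-16:45 (invert busy blocks within the working day).
Callum free: 09:00-17:00, 19:30-21:00.
Zubin free: 08:00-13:15, 13:45-15:00.
Finn ∩ Bianca: 08:15-14:00, 15:00-16:45.
Finn ∩ Bianca ∩ Callum: 09:00-14:00, 15:00-16:45.
Finn ∩ Bianca ∩ Callum ∩ Zubin: 09:00-13:15, 13:45-14:00.
The first common window of at least 30 minutes is 09:00-13:15, so the earliest start is 09:00.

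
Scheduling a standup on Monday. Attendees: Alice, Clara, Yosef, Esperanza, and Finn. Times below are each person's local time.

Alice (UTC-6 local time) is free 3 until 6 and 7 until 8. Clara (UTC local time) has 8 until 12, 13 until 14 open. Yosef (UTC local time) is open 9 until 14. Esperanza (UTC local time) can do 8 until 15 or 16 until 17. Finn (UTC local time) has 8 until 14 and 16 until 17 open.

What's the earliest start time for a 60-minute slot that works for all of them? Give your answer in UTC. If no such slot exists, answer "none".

Alice in UTC: 09:00-12:00, 13:00-14:00 (add 6h to convert from UTC-6).
Clara in UTC: 08:00-12:00, 13:00-14:00.
Yosef in UTC: 09:00-14:00.
Esperanza in UTC: 08:00-15:00, 16:00-17:00.
Finn in UTC: 08:00-14:00, 16:00-17:00.
Alice ∩ Clara: 09:00-12:00, 13:00-14:00.
Alice ∩ Clara ∩ Yosef: 09:00-12:00, 13:00-14:00.
Alice ∩ Clara ∩ Yosef ∩ Esperanza: 09:00-12:00, 13:00-14:00.
Alice ∩ Clara ∩ Yosef ∩ Esperanza ∩ Finn: 09:00-12:00, 13:00-14:00.
Those are the intersection windows.
The first common window of at least 60 minutes is 09:00-12:00, so the earliest start is 09:00.

09:00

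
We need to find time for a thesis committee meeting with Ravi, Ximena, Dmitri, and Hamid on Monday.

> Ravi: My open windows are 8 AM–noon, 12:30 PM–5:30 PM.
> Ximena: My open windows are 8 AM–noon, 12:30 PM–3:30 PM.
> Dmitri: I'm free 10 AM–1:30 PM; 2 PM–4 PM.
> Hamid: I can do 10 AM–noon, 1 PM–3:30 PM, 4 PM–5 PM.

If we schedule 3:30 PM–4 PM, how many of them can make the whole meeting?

2

Ravi and Dmitri can make the full 15:30-16:00 slot — that's 2.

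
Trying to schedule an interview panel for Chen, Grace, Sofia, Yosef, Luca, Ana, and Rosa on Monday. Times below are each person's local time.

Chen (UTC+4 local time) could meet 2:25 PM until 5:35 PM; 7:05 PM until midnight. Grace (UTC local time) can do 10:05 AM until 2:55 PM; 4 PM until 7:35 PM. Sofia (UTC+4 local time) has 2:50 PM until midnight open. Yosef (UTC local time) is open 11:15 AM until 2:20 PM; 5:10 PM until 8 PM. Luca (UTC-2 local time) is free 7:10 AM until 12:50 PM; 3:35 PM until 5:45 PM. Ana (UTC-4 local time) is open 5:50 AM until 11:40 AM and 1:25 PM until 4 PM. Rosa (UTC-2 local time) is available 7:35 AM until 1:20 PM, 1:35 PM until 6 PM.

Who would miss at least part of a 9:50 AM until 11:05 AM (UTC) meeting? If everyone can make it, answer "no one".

Chen, Grace, Sofia, Yosef

Chen in UTC: 10:25-13:35, 15:05-20:00 (subtract 4h to convert from UTC+4).
Grace in UTC: 10:05-14:55, 16:00-19:35.
Sofia in UTC: 10:50-20:00 (subtract 4h to convert from UTC+4).
Yosef in UTC: 11:15-14:20, 17:10-20:00.
Luca in UTC: 09:10-14:50, 17:35-19:45 (add 2h to convert from UTC-2).
Ana in UTC: 09:50-15:40, 17:25-20:00 (add 4h to convert from UTC-4).
Rosa in UTC: 09:35-15:20, 15:35-20:00 (add 2h to convert from UTC-2).
Chen: not fully free for 09:50-11:05. Grace: not fully free for 09:50-11:05. Sofia: not fully free for 09:50-11:05. Yosef: not fully free for 09:50-11:05. Luca: free for 09:50-11:05. Ana: free for 09:50-11:05. Rosa: free for 09:50-11:05.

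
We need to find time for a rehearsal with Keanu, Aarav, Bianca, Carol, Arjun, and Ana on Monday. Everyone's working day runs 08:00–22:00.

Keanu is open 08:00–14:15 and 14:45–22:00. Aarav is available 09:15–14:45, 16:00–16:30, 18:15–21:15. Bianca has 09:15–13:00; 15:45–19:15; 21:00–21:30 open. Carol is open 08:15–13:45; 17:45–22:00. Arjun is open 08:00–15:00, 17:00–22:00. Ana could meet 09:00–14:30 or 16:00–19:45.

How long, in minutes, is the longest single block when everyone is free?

Keanu ∩ Aarav: 09:15-14:15, 16:00-16:30, 18:15-21:15.
Keanu ∩ Aarav ∩ Bianca: 09:15-13:00, 16:00-16:30, 18:15-19:15, 21:00-21:15.
Keanu ∩ Aarav ∩ Bianca ∩ Carol: 09:15-13:00, 18:15-19:15, 21:00-21:15.
Keanu ∩ Aarav ∩ Bianca ∩ Carol ∩ Arjun: 09:15-13:00, 18:15-19:15, 21:00-21:15.
Keanu ∩ Aarav ∩ Bianca ∩ Carol ∩ Arjun ∩ Ana: 09:15-13:00, 18:15-19:15.
The longest is 09:15-13:00 at 225 minutes.

225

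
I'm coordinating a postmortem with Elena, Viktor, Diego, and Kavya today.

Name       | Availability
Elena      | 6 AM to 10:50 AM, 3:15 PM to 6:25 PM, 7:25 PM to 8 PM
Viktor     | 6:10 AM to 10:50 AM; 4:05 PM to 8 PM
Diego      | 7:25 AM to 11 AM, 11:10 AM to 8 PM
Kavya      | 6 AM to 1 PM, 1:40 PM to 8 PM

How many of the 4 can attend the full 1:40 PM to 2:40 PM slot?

2

Diego and Kavya can make the full 13:40-14:40 slot — that's 2.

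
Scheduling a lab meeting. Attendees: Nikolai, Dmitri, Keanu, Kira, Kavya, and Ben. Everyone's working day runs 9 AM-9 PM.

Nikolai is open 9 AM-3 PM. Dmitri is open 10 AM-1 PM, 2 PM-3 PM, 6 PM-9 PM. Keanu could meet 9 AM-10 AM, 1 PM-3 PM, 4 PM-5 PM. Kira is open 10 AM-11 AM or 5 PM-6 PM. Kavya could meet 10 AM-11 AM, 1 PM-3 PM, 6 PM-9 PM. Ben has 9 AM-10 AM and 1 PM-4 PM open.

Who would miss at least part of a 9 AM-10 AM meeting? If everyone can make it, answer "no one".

Dmitri, Kavya, Kira

Nikolai: free for 09:00-10:00. Dmitri: not fully free for 09:00-10:00. Keanu: free for 09:00-10:00. Kira: not fully free for 09:00-10:00. Kavya: not fully free for 09:00-10:00. Ben: free for 09:00-10:00.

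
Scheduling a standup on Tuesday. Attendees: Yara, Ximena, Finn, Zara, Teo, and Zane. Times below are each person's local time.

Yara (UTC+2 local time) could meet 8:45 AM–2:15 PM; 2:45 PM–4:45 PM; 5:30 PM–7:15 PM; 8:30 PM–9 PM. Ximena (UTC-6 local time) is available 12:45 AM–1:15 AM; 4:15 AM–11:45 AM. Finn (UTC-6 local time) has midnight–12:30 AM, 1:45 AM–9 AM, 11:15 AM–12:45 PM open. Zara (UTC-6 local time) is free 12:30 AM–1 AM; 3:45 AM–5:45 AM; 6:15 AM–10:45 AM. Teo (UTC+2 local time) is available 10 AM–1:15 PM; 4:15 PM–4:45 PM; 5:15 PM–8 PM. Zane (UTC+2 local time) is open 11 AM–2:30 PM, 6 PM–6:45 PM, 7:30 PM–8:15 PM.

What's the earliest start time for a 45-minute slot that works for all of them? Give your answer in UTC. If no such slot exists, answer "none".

Yara in UTC: 06:45-12:15, 12:45-14:45, 15:30-17:15, 18:30-19:00 (subtract 2h to convert from UTC+2).
Ximena in UTC: 06:45-07:15, 10:15-17:45 (add 6h to convert from UTC-6).
Finn in UTC: 06:00-06:30, 07:45-15:00, 17:15-18:45 (add 6h to convert from UTC-6).
Zara in UTC: 06:30-07:00, 09:45-11:45, 12:15-16:45 (add 6h to convert from UTC-6).
Teo in UTC: 08:00-11:15, 14:15-14:45, 15:15-18:00 (subtract 2h to convert from UTC+2).
Zane in UTC: 09:00-12:30, 16:00-16:45, 17:30-18:15 (subtract 2h to convert from UTC+2).
Yara ∩ Ximena: 06:45-07:15, 10:15-12:15, 12:45-14:45, 15:30-17:15.
Yara ∩ Ximena ∩ Finn: 10:15-12:15, 12:45-14:45.
Yara ∩ Ximena ∩ Finn ∩ Zara: 10:15-11:45, 12:45-14:45.
Yara ∩ Ximena ∩ Finn ∩ Zara ∩ Teo: 10:15-11:15, 14:15-14:45.
Yara ∩ Ximena ∩ Finn ∩ Zara ∩ Teo ∩ Zane: 10:15-11:15.
Those are the intersection windows.
The first common window of at least 45 minutes is 10:15-11:15, so the earliest start is 10:15.

10:15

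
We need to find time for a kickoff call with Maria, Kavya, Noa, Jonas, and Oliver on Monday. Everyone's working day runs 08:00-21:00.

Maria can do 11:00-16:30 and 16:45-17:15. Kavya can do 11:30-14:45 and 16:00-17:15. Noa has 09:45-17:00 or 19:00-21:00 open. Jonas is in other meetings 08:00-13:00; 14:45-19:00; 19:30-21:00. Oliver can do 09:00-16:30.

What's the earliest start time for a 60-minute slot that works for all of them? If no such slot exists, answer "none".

13:00

Maria free: 11:00-16:30, 16:45-17:15.
Kavya free: 11:30-14:45, 16:00-17:15.
Noa free: 09:45-17:00, 19:00-21:00.
Jonas free: 13:00-14:45, 19:00-19:30 (invert busy blocks within the working day).
Oliver free: 09:00-16:30.
Maria ∩ Kavya: 11:30-14:45, 16:00-16:30, 16:45-17:15.
Maria ∩ Kavya ∩ Noa: 11:30-14:45, 16:00-16:30, 16:45-17:00.
Maria ∩ Kavya ∩ Noa ∩ Jonas: 13:00-14:45.
Maria ∩ Kavya ∩ Noa ∩ Jonas ∩ Oliver: 13:00-14:45.
Those are the intersection windows.
The first common window of at least 60 minutes is 13:00-14:45, so the earliest start is 13:00.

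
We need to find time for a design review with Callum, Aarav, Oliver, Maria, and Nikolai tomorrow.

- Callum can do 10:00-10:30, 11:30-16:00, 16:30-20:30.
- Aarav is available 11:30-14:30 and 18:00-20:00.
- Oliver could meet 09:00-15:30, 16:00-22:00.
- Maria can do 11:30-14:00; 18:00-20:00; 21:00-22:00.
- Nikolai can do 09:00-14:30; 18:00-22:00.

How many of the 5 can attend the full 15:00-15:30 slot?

Callum and Oliver can make the full 15:00-15:30 slot — that's 2.

2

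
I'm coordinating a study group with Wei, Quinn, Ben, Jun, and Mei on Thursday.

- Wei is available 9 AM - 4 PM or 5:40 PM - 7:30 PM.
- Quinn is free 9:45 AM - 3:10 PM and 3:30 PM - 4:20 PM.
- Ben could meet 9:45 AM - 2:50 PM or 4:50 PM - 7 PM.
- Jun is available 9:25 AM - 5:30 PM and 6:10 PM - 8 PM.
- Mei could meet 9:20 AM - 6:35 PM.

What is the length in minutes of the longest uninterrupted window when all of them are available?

Wei ∩ Quinn: 09:45-15:10, 15:30-16:00.
Wei ∩ Quinn ∩ Ben: 09:45-14:50.
Wei ∩ Quinn ∩ Ben ∩ Jun: 09:45-14:50.
Wei ∩ Quinn ∩ Ben ∩ Jun ∩ Mei: 09:45-14:50.
Those are the intersection windows.
The longest is 09:45-14:50 at 305 minutes.

305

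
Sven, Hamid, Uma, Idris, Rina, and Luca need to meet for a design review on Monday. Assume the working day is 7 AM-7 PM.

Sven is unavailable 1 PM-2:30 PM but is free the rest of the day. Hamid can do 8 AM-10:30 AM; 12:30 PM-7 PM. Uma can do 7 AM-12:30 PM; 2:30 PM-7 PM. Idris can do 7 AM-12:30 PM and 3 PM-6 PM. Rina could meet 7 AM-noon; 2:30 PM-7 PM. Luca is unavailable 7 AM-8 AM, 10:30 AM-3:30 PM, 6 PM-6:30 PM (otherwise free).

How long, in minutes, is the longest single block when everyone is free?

Sven free: 07:00-13:00, 14:30-19:00 (invert busy blocks within the working day).
Hamid free: 08:00-10:30, 12:30-19:00.
Uma free: 07:00-12:30, 14:30-19:00.
Idris free: 07:00-12:30, 15:00-18:00.
Rina free: 07:00-12:00, 14:30-19:00.
Luca free: 08:00-10:30, 15:30-18:00, 18:30-19:00 (invert busy blocks within the working day).
Sven ∩ Hamid: 08:00-10:30, 12:30-13:00, 14:30-19:00.
Sven ∩ Hamid ∩ Uma: 08:00-10:30, 14:30-19:00.
Sven ∩ Hamid ∩ Uma ∩ Idris: 08:00-10:30, 15:00-18:00.
Sven ∩ Hamid ∩ Uma ∩ Idris ∩ Rina: 08:00-10:30, 15:00-18:00.
Sven ∩ Hamid ∩ Uma ∩ Idris ∩ Rina ∩ Luca: 08:00-10:30, 15:30-18:00.
The longest is 08:00-10:30 at 150 minutes.

150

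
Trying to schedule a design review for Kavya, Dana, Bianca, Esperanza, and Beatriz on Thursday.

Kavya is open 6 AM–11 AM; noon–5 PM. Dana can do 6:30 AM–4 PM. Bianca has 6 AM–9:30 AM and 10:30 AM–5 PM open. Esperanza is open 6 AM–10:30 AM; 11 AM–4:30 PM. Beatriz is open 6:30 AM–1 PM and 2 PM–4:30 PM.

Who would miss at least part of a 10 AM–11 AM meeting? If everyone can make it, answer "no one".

Bianca, Esperanza

Kavya: free for 10:00-11:00. Dana: free for 10:00-11:00. Bianca: not fully free for 10:00-11:00. Esperanza: not fully free for 10:00-11:00. Beatriz: free for 10:00-11:00.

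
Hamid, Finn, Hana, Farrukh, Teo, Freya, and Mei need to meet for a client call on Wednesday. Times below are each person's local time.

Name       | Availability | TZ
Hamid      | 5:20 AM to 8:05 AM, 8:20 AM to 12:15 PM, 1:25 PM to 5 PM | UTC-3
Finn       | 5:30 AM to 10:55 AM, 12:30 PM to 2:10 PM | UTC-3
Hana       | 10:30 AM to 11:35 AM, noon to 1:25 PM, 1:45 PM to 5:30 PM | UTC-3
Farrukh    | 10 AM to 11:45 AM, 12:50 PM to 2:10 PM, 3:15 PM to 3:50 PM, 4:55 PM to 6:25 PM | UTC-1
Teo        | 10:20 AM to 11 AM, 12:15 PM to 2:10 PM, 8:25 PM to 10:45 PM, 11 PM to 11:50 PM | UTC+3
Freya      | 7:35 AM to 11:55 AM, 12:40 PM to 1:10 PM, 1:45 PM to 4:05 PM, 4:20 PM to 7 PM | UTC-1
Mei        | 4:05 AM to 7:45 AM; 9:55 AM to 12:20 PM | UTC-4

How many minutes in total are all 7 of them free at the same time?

0

Hamid in UTC: 08:20-11:05, 11:20-15:15, 16:25-20:00 (add 3h to convert from UTC-3).
Finn in UTC: 08:30-13:55, 15:30-17:10 (add 3h to convert from UTC-3).
Hana in UTC: 13:30-14:35, 15:00-16:25, 16:45-20:30 (add 3h to convert from UTC-3).
Farrukh in UTC: 11:00-12:45, 13:50-15:10, 16:15-16:50, 17:55-19:25 (add 1h to convert from UTC-1).
Teo in UTC: 07:20-08:00, 09:15-11:10, 17:25-19:45, 20:00-20:50 (subtract 3h to convert from UTC+3).
Freya in UTC: 08:35-12:55, 13:40-14:10, 14:45-17:05, 17:20-20:00 (add 1h to convert from UTC-1).
Mei in UTC: 08:05-11:45, 13:55-16:20 (add 4h to convert from UTC-4).
Hamid ∩ Finn: 08:30-11:05, 11:20-13:55, 16:25-17:10.
Hamid ∩ Finn ∩ Hana: 13:30-13:55, 16:45-17:10.
Hamid ∩ Finn ∩ Hana ∩ Farrukh: 13:50-13:55, 16:45-16:50.
Hamid ∩ Finn ∩ Hana ∩ Farrukh ∩ Teo: ∅.
Hamid ∩ Finn ∩ Hana ∩ Farrukh ∩ Teo ∩ Freya: ∅.
Hamid ∩ Finn ∩ Hana ∩ Farrukh ∩ Teo ∩ Freya ∩ Mei: ∅.
There is no time when everyone is free.
There is no common window, so the total is 0 minutes.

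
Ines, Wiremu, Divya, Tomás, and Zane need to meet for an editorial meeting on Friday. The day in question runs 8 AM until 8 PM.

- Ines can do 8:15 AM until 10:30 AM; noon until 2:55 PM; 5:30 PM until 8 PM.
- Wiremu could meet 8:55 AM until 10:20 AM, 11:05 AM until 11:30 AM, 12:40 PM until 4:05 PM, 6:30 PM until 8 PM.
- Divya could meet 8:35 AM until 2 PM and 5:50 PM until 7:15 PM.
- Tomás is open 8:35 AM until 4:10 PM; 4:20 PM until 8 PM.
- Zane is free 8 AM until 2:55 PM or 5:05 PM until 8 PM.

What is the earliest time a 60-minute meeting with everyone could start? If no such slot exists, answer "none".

08:55

Ines ∩ Wiremu: 08:55-10:20, 12:40-14:55, 18:30-20:00.
Ines ∩ Wiremu ∩ Divya: 08:55-10:20, 12:40-14:00, 18:30-19:15.
Ines ∩ Wiremu ∩ Divya ∩ Tomás: 08:55-10:20, 12:40-14:00, 18:30-19:15.
Ines ∩ Wiremu ∩ Divya ∩ Tomás ∩ Zane: 08:55-10:20, 12:40-14:00, 18:30-19:15.
The first common window of at least 60 minutes is 08:55-10:20, so the earliest start is 08:55.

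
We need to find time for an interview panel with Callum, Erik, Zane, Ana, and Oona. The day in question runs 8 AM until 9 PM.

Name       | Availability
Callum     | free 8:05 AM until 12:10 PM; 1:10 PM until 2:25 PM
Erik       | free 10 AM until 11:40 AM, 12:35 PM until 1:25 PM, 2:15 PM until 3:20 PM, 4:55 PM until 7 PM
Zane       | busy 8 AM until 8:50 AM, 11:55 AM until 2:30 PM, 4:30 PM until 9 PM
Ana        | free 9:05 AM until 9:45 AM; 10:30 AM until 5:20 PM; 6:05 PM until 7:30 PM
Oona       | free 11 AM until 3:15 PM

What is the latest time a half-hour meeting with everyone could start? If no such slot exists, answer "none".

11:10

Callum free: 08:05-12:10, 13:10-14:25.
Erik free: 10:00-11:40, 12:35-13:25, 14:15-15:20, 16:55-19:00.
Zane free: 08:50-11:55, 14:30-16:30 (invert busy blocks within the working day).
Ana free: 09:05-09:45, 10:30-17:20, 18:05-19:30.
Oona free: 11:00-15:15.
Callum ∩ Erik: 10:00-11:40, 13:10-13:25, 14:15-14:25.
Callum ∩ Erik ∩ Zane: 10:00-11:40.
Callum ∩ Erik ∩ Zane ∩ Ana: 10:30-11:40.
Callum ∩ Erik ∩ Zane ∩ Ana ∩ Oona: 11:00-11:40.
The last common window of at least 30 minutes is 11:00-11:40; a 30-minute meeting can start as late as 11:10 and still end by 11:40.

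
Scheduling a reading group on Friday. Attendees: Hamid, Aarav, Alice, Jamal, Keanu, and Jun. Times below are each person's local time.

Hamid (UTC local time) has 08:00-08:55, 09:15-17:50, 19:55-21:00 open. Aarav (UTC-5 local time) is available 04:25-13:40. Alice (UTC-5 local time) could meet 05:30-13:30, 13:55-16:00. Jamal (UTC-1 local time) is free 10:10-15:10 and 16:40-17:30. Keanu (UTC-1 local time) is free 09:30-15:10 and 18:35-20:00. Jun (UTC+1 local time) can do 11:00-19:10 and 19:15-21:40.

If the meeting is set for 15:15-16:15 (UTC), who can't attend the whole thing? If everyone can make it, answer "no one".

Hamid in UTC: 08:00-08:55, 09:15-17:50, 19:55-21:00.
Aarav in UTC: 09:25-18:40 (add 5h to convert from UTC-5).
Alice in UTC: 10:30-18:30, 18:55-21:00 (add 5h to convert from UTC-5).
Jamal in UTC: 11:10-16:10, 17:40-18:30 (add 1h to convert from UTC-1).
Keanu in UTC: 10:30-16:10, 19:35-21:00 (add 1h to convert from UTC-1).
Jun in UTC: 10:00-18:10, 18:15-20:40 (subtract 1h to convert from UTC+1).
Hamid: free for 15:15-16:15. Aarav: free for 15:15-16:15. Alice: free for 15:15-16:15. Jamal: not fully free for 15:15-16:15. Keanu: not fully free for 15:15-16:15. Jun: free for 15:15-16:15.

Jamal, Keanu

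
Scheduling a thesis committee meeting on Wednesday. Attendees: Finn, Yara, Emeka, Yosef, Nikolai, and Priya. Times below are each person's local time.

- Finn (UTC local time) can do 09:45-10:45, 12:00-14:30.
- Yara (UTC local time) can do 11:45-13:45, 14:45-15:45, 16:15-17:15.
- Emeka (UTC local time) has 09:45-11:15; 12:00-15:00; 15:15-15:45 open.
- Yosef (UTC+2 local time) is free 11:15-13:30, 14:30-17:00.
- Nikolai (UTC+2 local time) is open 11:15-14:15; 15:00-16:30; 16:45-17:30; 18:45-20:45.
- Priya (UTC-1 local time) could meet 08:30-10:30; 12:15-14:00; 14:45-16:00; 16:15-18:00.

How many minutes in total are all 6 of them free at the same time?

Finn in UTC: 09:45-10:45, 12:00-14:30.
Yara in UTC: 11:45-13:45, 14:45-15:45, 16:15-17:15.
Emeka in UTC: 09:45-11:15, 12:00-15:00, 15:15-15:45.
Yosef in UTC: 09:15-11:30, 12:30-15:00 (subtract 2h to convert from UTC+2).
Nikolai in UTC: 09:15-12:15, 13:00-14:30, 14:45-15:30, 16:45-18:45 (subtract 2h to convert from UTC+2).
Priya in UTC: 09:30-11:30, 13:15-15:00, 15:45-17:00, 17:15-19:00 (add 1h to convert from UTC-1).
Finn ∩ Yara: 12:00-13:45.
Finn ∩ Yara ∩ Emeka: 12:00-13:45.
Finn ∩ Yara ∩ Emeka ∩ Yosef: 12:30-13:45.
Finn ∩ Yara ∩ Emeka ∩ Yosef ∩ Nikolai: 13:00-13:45.
Finn ∩ Yara ∩ Emeka ∩ Yosef ∩ Nikolai ∩ Priya: 13:15-13:45.
That's a single block of 30 minutes.

30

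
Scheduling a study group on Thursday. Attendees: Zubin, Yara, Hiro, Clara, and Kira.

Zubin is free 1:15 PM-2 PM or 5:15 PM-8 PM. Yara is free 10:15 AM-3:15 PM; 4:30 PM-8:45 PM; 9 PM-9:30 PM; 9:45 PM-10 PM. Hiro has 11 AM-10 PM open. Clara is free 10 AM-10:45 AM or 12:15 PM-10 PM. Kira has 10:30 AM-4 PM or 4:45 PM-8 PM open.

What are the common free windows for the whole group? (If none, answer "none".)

Zubin ∩ Yara: 13:15-14:00, 17:15-20:00.
Zubin ∩ Yara ∩ Hiro: 13:15-14:00, 17:15-20:00.
Zubin ∩ Yara ∩ Hiro ∩ Clara: 13:15-14:00, 17:15-20:00.
Zubin ∩ Yara ∩ Hiro ∩ Clara ∩ Kira: 13:15-14:00, 17:15-20:00.
Those are the intersection windows.

13:15-14:00, 17:15-20:00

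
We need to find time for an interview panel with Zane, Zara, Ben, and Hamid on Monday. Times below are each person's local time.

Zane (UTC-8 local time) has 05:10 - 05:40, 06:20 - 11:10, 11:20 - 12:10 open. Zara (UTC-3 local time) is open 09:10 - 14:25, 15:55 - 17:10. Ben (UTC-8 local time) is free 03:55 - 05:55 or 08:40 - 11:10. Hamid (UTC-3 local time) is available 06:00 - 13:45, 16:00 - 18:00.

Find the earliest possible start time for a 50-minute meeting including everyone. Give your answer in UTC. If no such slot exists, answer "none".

none

Zane in UTC: 13:10-13:40, 14:20-19:10, 19:20-20:10 (add 8h to convert from UTC-8).
Zara in UTC: 12:10-17:25, 18:55-20:10 (add 3h to convert from UTC-3).
Ben in UTC: 11:55-13:55, 16:40-19:10 (add 8h to convert from UTC-8).
Hamid in UTC: 09:00-16:45, 19:00-21:00 (add 3h to convert from UTC-3).
Zane ∩ Zara: 13:10-13:40, 14:20-17:25, 18:55-19:10, 19:20-20:10.
Zane ∩ Zara ∩ Ben: 13:10-13:40, 16:40-17:25, 18:55-19:10.
Zane ∩ Zara ∩ Ben ∩ Hamid: 13:10-13:40, 16:40-16:45, 19:00-19:10.
Those are the intersection windows.
No common window is at least 50 minutes long.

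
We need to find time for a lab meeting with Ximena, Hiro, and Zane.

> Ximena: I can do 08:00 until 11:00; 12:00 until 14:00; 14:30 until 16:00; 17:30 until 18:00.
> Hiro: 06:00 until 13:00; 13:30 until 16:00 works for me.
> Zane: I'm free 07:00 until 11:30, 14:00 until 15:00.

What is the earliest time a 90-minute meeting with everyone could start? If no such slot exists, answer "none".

08:00

Ximena ∩ Hiro: 08:00-11:00, 12:00-13:00, 13:30-14:00, 14:30-16:00.
Ximena ∩ Hiro ∩ Zane: 08:00-11:00, 14:30-15:00.
The first common window of at least 90 minutes is 08:00-11:00, so the earliest start is 08:00.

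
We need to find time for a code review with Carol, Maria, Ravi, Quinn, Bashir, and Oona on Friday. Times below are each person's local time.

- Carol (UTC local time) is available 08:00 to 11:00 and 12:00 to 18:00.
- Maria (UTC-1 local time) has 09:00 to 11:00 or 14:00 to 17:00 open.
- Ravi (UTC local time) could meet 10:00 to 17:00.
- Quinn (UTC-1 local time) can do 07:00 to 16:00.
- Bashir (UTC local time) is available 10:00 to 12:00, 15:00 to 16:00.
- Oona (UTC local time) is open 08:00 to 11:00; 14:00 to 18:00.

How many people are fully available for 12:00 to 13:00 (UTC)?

3

Carol in UTC: 08:00-11:00, 12:00-18:00.
Maria in UTC: 10:00-12:00, 15:00-18:00 (add 1h to convert from UTC-1).
Ravi in UTC: 10:00-17:00.
Quinn in UTC: 08:00-17:00 (add 1h to convert from UTC-1).
Bashir in UTC: 10:00-12:00, 15:00-16:00.
Oona in UTC: 08:00-11:00, 14:00-18:00.
Carol, Ravi, and Quinn can make the full 12:00-13:00 slot — that's 3.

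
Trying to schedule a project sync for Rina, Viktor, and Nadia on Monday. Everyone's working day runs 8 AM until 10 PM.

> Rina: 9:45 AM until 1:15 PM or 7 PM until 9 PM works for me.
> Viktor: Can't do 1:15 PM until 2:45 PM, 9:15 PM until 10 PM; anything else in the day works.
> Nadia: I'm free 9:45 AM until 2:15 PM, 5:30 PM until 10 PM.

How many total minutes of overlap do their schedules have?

Rina free: 09:45-13:15, 19:00-21:00.
Viktor free: 08:00-13:15, 14:45-21:15 (invert busy blocks within the working day).
Nadia free: 09:45-14:15, 17:30-22:00.
Rina ∩ Viktor: 09:45-13:15, 19:00-21:00.
Rina ∩ Viktor ∩ Nadia: 09:45-13:15, 19:00-21:00.
Summing the common windows: 210 + 120 = 330 minutes.

330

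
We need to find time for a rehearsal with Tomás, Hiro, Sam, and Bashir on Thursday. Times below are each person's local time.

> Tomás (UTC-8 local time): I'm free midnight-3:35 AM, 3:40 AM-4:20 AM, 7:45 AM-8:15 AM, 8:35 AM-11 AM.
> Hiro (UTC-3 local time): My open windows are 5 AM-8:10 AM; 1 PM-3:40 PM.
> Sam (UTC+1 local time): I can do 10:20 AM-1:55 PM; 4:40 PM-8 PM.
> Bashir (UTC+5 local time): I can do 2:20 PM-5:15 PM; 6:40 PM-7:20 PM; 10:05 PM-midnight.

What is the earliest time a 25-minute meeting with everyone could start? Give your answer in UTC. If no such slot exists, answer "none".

Tomás in UTC: 08:00-11:35, 11:40-12:20, 15:45-16:15, 16:35-19:00 (add 8h to convert from UTC-8).
Hiro in UTC: 08:00-11:10, 16:00-18:40 (add 3h to convert from UTC-3).
Sam in UTC: 09:20-12:55, 15:40-19:00 (subtract 1h to convert from UTC+1).
Bashir in UTC: 09:20-12:15, 13:40-14:20, 17:05-19:00 (subtract 5h to convert from UTC+5).
Tomás ∩ Hiro: 08:00-11:10, 16:00-16:15, 16:35-18:40.
Tomás ∩ Hiro ∩ Sam: 09:20-11:10, 16:00-16:15, 16:35-18:40.
Tomás ∩ Hiro ∩ Sam ∩ Bashir: 09:20-11:10, 17:05-18:40.
The first common window of at least 25 minutes is 09:20-11:10, so the earliest start is 09:20.

09:20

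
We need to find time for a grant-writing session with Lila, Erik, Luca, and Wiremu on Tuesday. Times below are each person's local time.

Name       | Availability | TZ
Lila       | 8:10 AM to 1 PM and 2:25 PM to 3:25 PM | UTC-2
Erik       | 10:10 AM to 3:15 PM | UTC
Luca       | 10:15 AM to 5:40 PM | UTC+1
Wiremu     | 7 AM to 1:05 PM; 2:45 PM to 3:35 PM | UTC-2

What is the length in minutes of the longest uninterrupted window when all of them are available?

290

Lila in UTC: 10:10-15:00, 16:25-17:25 (add 2h to convert from UTC-2).
Erik in UTC: 10:10-15:15.
Luca in UTC: 09:15-16:40 (subtract 1h to convert from UTC+1).
Wiremu in UTC: 09:00-15:05, 16:45-17:35 (add 2h to convert from UTC-2).
Lila ∩ Erik: 10:10-15:00.
Lila ∩ Erik ∩ Luca: 10:10-15:00.
Lila ∩ Erik ∩ Luca ∩ Wiremu: 10:10-15:00.
The longest is 10:10-15:00 at 290 minutes.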